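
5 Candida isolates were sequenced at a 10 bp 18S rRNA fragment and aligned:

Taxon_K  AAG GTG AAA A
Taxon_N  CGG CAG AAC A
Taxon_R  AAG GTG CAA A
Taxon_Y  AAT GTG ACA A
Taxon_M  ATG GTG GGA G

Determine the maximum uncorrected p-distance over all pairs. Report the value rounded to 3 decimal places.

Pairwise Hamming distances:
  Taxon_K vs Taxon_N: 5
  Taxon_K vs Taxon_R: 1
  Taxon_K vs Taxon_Y: 2
  Taxon_K vs Taxon_M: 4
  Taxon_N vs Taxon_R: 6
  Taxon_N vs Taxon_Y: 7
  Taxon_N vs Taxon_M: 8
  Taxon_R vs Taxon_Y: 3
  Taxon_R vs Taxon_M: 4
  Taxon_Y vs Taxon_M: 5
The largest is 8 mismatches, between Taxon_N and Taxon_M; p = 8/10 = 0.800.

0.800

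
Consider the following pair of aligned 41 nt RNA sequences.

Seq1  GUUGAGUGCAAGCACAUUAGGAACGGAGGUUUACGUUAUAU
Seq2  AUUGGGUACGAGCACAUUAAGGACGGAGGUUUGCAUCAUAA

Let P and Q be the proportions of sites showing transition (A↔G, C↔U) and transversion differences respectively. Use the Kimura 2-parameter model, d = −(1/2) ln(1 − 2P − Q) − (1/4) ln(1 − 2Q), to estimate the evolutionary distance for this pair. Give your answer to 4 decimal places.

Mismatches occur at site 1 (G→A, transition), site 5 (A→G, transition), site 8 (G→A, transition), site 10 (A→G, transition), site 20 (G→A, transition), site 22 (A→G, transition), site 33 (A→G, transition), site 35 (G→A, transition), site 37 (U→C, transition), site 41 (U→A, transversion).
Of the 10 differences, 9 transitions and 1 transversion over 41 sites: P = 9/41 = 0.219512, Q = 1/41 = 0.024390.
d = −0.5·ln(0.536586) − 0.25·ln(0.951220) = −0.5·(-0.622528) − 0.25·(-0.050010) = 0.3238.

0.3238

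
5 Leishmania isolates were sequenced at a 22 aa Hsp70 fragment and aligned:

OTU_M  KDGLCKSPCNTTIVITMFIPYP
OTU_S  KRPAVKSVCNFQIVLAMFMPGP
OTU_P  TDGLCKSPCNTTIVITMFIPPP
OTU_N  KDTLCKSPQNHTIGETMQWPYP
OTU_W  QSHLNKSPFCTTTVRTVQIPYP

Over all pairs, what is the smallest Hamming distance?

Pairwise Hamming distances:
  OTU_M vs OTU_S: 11
  OTU_M vs OTU_P: 2
  OTU_M vs OTU_N: 7
  OTU_M vs OTU_W: 10
  OTU_S vs OTU_P: 12
  OTU_S vs OTU_N: 14
  OTU_S vs OTU_W: 17
  OTU_P vs OTU_N: 9
  OTU_P vs OTU_W: 11
  OTU_N vs OTU_W: 12
The smallest is 2, between OTU_M and OTU_P.

2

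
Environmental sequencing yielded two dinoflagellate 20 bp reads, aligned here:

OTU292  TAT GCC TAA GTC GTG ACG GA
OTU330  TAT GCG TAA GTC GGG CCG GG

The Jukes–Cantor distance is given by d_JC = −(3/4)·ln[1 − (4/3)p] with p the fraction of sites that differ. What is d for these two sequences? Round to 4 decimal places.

0.2326

Mismatches occur at site 6 (C/G), site 14 (T/G), site 16 (A/C), site 20 (A/G).
p = 4/20 = 0.200000.
d = −0.75 · ln(1 − (4/3)·0.200000) = −0.75 · ln(0.733333) = −0.75 · (-0.310155) = 0.2326.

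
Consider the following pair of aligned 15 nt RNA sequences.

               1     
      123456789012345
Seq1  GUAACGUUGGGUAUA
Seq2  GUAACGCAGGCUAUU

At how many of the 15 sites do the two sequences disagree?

4

Mismatches occur at site 7 (U→C), site 8 (U→A), site 11 (G→C), site 15 (A→U).
That gives 4 mismatches out of 15 aligned sites, so the Hamming distance is 4.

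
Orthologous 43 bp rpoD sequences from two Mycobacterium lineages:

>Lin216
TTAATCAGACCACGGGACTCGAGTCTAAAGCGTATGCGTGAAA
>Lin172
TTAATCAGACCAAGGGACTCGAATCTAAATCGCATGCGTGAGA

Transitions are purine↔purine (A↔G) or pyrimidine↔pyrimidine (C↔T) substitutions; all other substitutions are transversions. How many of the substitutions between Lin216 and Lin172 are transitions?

3

Mismatches occur at site 13 (C↔A, transversion), site 23 (G↔A, transition), site 30 (G↔T, transversion), site 33 (T↔C, transition), site 42 (A↔G, transition).
Of the 5 differences, 3 transitions and 2 transversions, so the answer is 3.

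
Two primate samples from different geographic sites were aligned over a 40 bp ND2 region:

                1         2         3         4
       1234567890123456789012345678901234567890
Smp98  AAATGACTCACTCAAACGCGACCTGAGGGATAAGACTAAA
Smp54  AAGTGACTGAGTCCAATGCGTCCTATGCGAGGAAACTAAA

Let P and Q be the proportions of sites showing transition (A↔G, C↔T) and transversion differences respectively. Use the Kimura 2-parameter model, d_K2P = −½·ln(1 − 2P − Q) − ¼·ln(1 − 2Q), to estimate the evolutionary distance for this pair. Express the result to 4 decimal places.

0.3844

The sequences differ at positions 3 (A/G, transition), 9 (C/G, transversion), 11 (C/G, transversion), 14 (A/C, transversion), 17 (C/T, transition), 21 (A/T, transversion), 25 (G/A, transition), 26 (A/T, transversion), 28 (G/C, transversion), 31 (T/G, transversion), 32 (A/G, transition), 34 (G/A, transition).
Of the 12 differences, 5 transitions and 7 transversions over 40 sites: P = 5/40 = 0.125000, Q = 7/40 = 0.175000.
d = −0.5·ln(0.575000) − 0.25·ln(0.650000) = −0.5·(-0.553385) − 0.25·(-0.430783) = 0.3844.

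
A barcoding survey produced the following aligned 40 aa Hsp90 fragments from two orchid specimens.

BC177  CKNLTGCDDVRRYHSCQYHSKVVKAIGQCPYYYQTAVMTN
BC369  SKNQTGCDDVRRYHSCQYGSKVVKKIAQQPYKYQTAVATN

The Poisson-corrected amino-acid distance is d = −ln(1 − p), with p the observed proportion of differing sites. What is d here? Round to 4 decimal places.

The sequences differ at positions 1 (C/S), 4 (L/Q), 19 (H/G), 25 (A/K), 27 (G/A), 29 (C/Q), 32 (Y/K), 38 (M/A).
p = 8/40 = 0.200000.
d = −ln(1 − 0.200000) = −ln(0.800000) = 0.2231.

0.2231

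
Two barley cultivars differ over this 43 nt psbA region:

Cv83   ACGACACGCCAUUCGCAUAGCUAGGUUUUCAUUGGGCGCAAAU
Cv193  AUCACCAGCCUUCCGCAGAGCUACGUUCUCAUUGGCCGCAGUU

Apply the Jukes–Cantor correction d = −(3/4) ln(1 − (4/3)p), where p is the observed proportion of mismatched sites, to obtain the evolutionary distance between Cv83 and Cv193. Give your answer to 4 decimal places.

0.3490

The sequences differ at positions 2 (C/U), 3 (G/C), 6 (A/C), 7 (C/A), 11 (A/U), 13 (U/C), 18 (U/G), 24 (G/C), 28 (U/C), 36 (G/C), 41 (A/G), 42 (A/U).
p = 12/43 = 0.279070.
d = −0.75 · ln(1 − (4/3)·0.279070) = −0.75 · ln(0.627907) = −0.75 · (-0.465363) = 0.3490.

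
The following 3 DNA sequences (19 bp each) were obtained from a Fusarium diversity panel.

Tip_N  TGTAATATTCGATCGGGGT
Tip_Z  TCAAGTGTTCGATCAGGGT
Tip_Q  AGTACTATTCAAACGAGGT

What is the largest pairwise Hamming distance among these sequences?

Pairwise Hamming distances:
  Tip_N vs Tip_Z: 5
  Tip_N vs Tip_Q: 5
  Tip_Z vs Tip_Q: 9
The largest is 9, between Tip_Z and Tip_Q.

9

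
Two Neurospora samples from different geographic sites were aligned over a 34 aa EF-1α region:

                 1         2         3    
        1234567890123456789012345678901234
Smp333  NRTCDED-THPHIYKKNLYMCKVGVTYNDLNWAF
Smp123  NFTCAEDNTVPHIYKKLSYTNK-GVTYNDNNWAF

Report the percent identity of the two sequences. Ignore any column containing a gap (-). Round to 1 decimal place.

Excluding the 2 gap columns leaves 32 comparable sites.
Mismatches occur at site 2 (R/F), site 5 (D/A), site 10 (H/V), site 17 (N/L), site 18 (L/S), site 20 (M/T), site 21 (C/N), site 30 (L/N).
24 of the 32 comparable sites match, so the percent identity is 24/32 × 100 = 75.0%.

75.0%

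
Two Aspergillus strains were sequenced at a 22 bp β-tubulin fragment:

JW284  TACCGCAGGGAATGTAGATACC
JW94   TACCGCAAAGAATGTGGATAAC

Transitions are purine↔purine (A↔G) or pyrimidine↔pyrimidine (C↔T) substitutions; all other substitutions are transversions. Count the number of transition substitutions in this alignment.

3

Mismatches occur at site 8 (G↔A, transition), site 9 (G↔A, transition), site 16 (A↔G, transition), site 21 (C↔A, transversion).
Of the 4 differences, 3 transitions and 1 transversion, so the answer is 3.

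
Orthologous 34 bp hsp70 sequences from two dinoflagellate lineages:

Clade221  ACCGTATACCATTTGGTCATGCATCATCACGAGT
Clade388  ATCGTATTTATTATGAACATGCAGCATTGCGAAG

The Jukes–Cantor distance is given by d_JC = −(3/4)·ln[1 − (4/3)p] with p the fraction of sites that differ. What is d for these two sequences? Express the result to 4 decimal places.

0.5347

The sequences differ at positions 2 (C/T), 8 (A/T), 9 (C/T), 10 (C/A), 11 (A/T), 13 (T/A), 16 (G/A), 17 (T/A), 24 (T/G), 28 (C/T), 29 (A/G), 33 (G/A), 34 (T/G).
p = 13/34 = 0.382353.
d = −0.75 · ln(1 − (4/3)·0.382353) = −0.75 · ln(0.490196) = −0.75 · (-0.712950) = 0.5347.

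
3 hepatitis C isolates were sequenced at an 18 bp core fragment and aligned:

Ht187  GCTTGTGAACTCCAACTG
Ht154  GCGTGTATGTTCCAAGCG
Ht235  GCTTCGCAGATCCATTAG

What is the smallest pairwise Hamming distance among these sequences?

7

Pairwise Hamming distances:
  Ht187 vs Ht154: 7
  Ht187 vs Ht235: 8
  Ht154 vs Ht235: 9
The smallest is 7, between Ht187 and Ht154.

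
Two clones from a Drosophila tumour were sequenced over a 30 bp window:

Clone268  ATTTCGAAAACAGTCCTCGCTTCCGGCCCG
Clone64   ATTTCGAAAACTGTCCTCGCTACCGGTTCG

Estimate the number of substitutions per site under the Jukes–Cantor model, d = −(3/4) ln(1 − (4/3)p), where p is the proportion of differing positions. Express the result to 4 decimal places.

The sequences differ at positions 12 (A/T), 22 (T/A), 27 (C/T), 28 (C/T).
p = 4/30 = 0.133333.
d = −0.75 · ln(1 − (4/3)·0.133333) = −0.75 · ln(0.822223) = −0.75 · (-0.195744) = 0.1468.

0.1468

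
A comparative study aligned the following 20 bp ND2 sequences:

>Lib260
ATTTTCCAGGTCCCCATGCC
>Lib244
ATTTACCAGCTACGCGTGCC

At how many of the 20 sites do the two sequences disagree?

The sequences differ at positions 5 (T/A), 10 (G/C), 12 (C/A), 14 (C/G), 16 (A/G).
That gives 5 mismatches out of 20 aligned sites, so the Hamming distance is 5.

5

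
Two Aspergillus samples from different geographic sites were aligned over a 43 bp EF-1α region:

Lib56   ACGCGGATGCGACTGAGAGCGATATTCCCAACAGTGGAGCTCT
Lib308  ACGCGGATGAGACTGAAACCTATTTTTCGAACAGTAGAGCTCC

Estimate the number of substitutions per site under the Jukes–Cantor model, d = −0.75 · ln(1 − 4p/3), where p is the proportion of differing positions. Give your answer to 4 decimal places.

The sequences differ at positions 10 (C/A), 17 (G/A), 19 (G/C), 21 (G/T), 24 (A/T), 27 (C/T), 29 (C/G), 36 (G/A), 43 (T/C).
p = 9/43 = 0.209302.
d = −0.75 · ln(1 − (4/3)·0.209302) = −0.75 · ln(0.720931) = −0.75 · (-0.327212) = 0.2454.

0.2454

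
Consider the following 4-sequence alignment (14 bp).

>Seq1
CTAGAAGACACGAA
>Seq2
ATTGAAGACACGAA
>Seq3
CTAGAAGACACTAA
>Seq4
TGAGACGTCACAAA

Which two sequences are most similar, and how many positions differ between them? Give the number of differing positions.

Pairwise Hamming distances:
  Seq1 vs Seq2: 2
  Seq1 vs Seq3: 1
  Seq1 vs Seq4: 5
  Seq2 vs Seq3: 3
  Seq2 vs Seq4: 6
  Seq3 vs Seq4: 5
The smallest is 1, between Seq1 and Seq3.

1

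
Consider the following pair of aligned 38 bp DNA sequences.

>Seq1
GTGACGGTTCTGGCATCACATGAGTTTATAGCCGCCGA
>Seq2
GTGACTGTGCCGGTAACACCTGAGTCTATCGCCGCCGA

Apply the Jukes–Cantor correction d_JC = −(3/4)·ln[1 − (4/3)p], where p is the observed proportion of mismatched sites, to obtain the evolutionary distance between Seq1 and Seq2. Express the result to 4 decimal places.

0.2471

The sequences differ at positions 6 (G/T), 9 (T/G), 11 (T/C), 14 (C/T), 16 (T/A), 20 (A/C), 26 (T/C), 30 (A/C).
p = 8/38 = 0.210526.
d = −0.75 · ln(1 − (4/3)·0.210526) = −0.75 · ln(0.719299) = −0.75 · (-0.329478) = 0.2471.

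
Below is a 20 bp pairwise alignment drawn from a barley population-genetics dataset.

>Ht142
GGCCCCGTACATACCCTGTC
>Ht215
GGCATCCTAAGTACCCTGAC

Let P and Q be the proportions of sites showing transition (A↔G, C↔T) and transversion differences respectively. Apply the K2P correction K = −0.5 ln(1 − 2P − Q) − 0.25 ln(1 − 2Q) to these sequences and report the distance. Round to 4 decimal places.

Mismatches occur at site 4 (C/A, transversion), site 5 (C/T, transition), site 7 (G/C, transversion), site 10 (C/A, transversion), site 11 (A/G, transition), site 19 (T/A, transversion).
Of the 6 differences, 2 transitions and 4 transversions over 20 sites: P = 2/20 = 0.100000, Q = 4/20 = 0.200000.
d = −0.5·ln(0.600000) − 0.25·ln(0.600000) = −0.5·(-0.510826) − 0.25·(-0.510826) = 0.3831.

0.3831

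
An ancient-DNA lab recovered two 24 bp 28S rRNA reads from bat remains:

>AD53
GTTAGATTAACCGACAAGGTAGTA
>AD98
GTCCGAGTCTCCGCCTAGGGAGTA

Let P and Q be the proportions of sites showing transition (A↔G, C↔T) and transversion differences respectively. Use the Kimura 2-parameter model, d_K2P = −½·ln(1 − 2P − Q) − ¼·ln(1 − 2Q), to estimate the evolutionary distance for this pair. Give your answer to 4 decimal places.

0.4539

Mismatches occur at site 3 (T→C, transition), site 4 (A→C, transversion), site 7 (T→G, transversion), site 9 (A→C, transversion), site 10 (A→T, transversion), site 14 (A→C, transversion), site 16 (A→T, transversion), site 20 (T→G, transversion).
Of the 8 differences, 1 transition and 7 transversions over 24 sites: P = 1/24 = 0.041667, Q = 7/24 = 0.291667.
d = −0.5·ln(0.624999) − 0.25·ln(0.416666) = −0.5·(-0.470005) − 0.25·(-0.875470) = 0.4539.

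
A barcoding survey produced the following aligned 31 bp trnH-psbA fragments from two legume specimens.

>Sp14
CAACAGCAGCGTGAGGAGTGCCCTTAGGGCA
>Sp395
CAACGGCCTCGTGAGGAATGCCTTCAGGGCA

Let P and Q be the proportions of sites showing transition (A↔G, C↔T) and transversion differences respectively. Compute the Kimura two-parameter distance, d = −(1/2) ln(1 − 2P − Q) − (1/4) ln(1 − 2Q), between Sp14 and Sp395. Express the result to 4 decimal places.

Mismatches occur at site 5 (A→G, transition), site 8 (A→C, transversion), site 9 (G→T, transversion), site 18 (G→A, transition), site 23 (C→T, transition), site 25 (T→C, transition).
Of the 6 differences, 4 transitions and 2 transversions over 31 sites: P = 4/31 = 0.129032, Q = 2/31 = 0.064516.
d = −0.5·ln(0.677420) − 0.25·ln(0.870968) = −0.5·(-0.389464) − 0.25·(-0.138150) = 0.2293.

0.2293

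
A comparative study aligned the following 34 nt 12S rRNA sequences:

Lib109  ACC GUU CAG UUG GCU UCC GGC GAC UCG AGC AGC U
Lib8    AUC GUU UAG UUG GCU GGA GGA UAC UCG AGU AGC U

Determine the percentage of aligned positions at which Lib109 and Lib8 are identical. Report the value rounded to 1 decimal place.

Differing sites — 2:C/U; 7:C/U; 16:U/G; 17:C/G; 18:C/A; 21:C/A; 22:G/U; 30:C/U.
26 of the 34 sites match, so the percent identity is 26/34 × 100 = 76.5%.

76.5%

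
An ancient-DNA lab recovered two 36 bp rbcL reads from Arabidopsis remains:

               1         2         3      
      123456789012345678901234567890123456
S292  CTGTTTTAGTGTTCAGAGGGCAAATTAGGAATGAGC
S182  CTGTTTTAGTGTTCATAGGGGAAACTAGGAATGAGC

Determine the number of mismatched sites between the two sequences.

The sequences differ at positions 16 (G/T), 21 (C/G), 25 (T/C).
That gives 3 mismatches out of 36 aligned sites, so the Hamming distance is 3.

3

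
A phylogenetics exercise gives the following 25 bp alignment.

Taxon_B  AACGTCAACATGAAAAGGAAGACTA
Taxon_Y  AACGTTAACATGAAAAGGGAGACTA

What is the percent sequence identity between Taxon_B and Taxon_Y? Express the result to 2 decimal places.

Differing sites — 6:C/T; 19:A/G.
23 of the 25 sites match, so the percent identity is 23/25 × 100 = 92.00%.

92.00%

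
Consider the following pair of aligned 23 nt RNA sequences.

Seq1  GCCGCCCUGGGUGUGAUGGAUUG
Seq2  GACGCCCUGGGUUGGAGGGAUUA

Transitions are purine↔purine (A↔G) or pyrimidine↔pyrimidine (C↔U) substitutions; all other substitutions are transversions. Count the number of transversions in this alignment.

4

Mismatches occur at site 2 (C↔A, transversion), site 13 (G↔U, transversion), site 14 (U↔G, transversion), site 17 (U↔G, transversion), site 23 (G↔A, transition).
Of the 5 differences, 1 transition and 4 transversions, so the answer is 4.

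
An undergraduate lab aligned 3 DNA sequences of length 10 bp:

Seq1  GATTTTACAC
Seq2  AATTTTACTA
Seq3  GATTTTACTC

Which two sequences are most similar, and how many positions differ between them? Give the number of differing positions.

1

Pairwise Hamming distances:
  Seq1 vs Seq2: 3
  Seq1 vs Seq3: 1
  Seq2 vs Seq3: 2
The smallest is 1, between Seq1 and Seq3.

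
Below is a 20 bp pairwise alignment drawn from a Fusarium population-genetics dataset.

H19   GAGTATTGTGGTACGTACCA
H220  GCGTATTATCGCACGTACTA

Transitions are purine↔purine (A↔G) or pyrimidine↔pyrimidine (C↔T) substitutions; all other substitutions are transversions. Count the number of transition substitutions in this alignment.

Differing sites — 2:A/C (Tv); 8:G/A (Ti); 10:G/C (Tv); 12:T/C (Ti); 19:C/T (Ti).
Of the 5 differences, 3 transitions and 2 transversions, so the answer is 3.

3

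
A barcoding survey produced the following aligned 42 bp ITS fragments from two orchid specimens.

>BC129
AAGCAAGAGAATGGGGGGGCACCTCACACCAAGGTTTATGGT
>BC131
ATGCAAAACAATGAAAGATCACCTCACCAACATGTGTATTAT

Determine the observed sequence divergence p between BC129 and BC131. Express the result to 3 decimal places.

0.381

Differing sites — 2:A/T; 7:G/A; 9:G/C; 14:G/A; 15:G/A; 16:G/A; 18:G/A; 19:G/T; 28:A/C; 29:C/A; 30:C/A; 31:A/C; 33:G/T; 36:T/G; 40:G/T; 41:G/A.
There are 16 differences over 42 sites, so p = 16/42 = 0.381.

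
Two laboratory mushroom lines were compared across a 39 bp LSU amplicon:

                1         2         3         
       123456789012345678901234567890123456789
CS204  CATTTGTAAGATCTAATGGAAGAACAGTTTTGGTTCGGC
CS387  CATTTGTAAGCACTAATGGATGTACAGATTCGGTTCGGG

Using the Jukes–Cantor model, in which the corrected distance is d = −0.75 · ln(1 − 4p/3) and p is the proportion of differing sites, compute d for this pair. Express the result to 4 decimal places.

0.2052

The sequences differ at positions 11 (A/C), 12 (T/A), 21 (A/T), 23 (A/T), 28 (T/A), 31 (T/C), 39 (C/G).
p = 7/39 = 0.179487.
d = −0.75 · ln(1 − (4/3)·0.179487) = −0.75 · ln(0.760684) = −0.75 · (-0.273537) = 0.2052.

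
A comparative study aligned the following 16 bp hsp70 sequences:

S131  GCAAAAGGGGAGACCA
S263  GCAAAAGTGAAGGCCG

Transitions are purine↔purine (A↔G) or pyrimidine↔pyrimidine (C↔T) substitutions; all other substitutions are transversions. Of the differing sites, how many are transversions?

1

Mismatches occur at site 8 (G/T, transversion), site 10 (G/A, transition), site 13 (A/G, transition), site 16 (A/G, transition).
Of the 4 differences, 3 transitions and 1 transversion, so the answer is 1.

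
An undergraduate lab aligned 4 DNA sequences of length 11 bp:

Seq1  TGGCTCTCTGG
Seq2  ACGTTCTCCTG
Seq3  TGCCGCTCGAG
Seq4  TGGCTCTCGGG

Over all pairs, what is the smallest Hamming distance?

Pairwise Hamming distances:
  Seq1 vs Seq2: 5
  Seq1 vs Seq3: 4
  Seq1 vs Seq4: 1
  Seq2 vs Seq3: 7
  Seq2 vs Seq4: 5
  Seq3 vs Seq4: 3
The smallest is 1, between Seq1 and Seq4.

1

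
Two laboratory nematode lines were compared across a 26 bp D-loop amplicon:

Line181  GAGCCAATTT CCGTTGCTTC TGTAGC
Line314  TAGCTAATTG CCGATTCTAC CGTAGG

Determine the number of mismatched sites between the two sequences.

The sequences differ at positions 1 (G/T), 5 (C/T), 10 (T/G), 14 (T/A), 16 (G/T), 19 (T/A), 21 (T/C), 26 (C/G).
That gives 8 mismatches out of 26 aligned sites, so the Hamming distance is 8.

8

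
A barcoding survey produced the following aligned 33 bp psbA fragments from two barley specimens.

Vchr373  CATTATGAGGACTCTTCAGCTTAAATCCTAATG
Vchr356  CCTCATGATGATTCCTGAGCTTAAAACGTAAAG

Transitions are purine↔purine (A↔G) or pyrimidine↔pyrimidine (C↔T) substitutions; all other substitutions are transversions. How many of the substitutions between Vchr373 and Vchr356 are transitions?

3

Mismatches occur at site 2 (A↔C, transversion), site 4 (T↔C, transition), site 9 (G↔T, transversion), site 12 (C↔T, transition), site 15 (T↔C, transition), site 17 (C↔G, transversion), site 26 (T↔A, transversion), site 28 (C↔G, transversion), site 32 (T↔A, transversion).
Of the 9 differences, 3 transitions and 6 transversions, so the answer is 3.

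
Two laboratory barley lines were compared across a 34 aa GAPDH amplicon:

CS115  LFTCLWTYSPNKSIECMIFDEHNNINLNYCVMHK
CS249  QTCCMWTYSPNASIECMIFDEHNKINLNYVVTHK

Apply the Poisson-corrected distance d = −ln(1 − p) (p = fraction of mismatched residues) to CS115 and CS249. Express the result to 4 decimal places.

Differing sites — 1:L/Q; 2:F/T; 3:T/C; 5:L/M; 12:K/A; 24:N/K; 30:C/V; 32:M/T.
p = 8/34 = 0.235294.
d = −ln(1 − 0.235294) = −ln(0.764706) = 0.2683.

0.2683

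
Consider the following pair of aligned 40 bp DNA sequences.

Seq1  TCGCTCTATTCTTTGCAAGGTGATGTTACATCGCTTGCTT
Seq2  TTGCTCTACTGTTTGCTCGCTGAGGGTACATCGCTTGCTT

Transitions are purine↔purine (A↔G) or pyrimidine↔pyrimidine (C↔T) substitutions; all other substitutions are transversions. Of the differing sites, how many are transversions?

The sequences differ at positions 2 (C/T, transition), 9 (T/C, transition), 11 (C/G, transversion), 17 (A/T, transversion), 18 (A/C, transversion), 20 (G/C, transversion), 24 (T/G, transversion), 26 (T/G, transversion).
Of the 8 differences, 2 transitions and 6 transversions, so the answer is 6.

6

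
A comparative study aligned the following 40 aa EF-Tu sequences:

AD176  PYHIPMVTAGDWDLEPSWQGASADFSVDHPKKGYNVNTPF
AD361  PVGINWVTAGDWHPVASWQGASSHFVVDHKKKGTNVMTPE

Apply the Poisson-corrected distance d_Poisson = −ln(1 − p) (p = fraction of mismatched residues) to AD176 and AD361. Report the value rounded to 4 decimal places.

Mismatches occur at site 2 (Y↔V), site 3 (H↔G), site 5 (P↔N), site 6 (M↔W), site 13 (D↔H), site 14 (L↔P), site 15 (E↔V), site 16 (P↔A), site 23 (A↔S), site 24 (D↔H), site 26 (S↔V), site 30 (P↔K), site 34 (Y↔T), site 37 (N↔M), site 40 (F↔E).
p = 15/40 = 0.375000.
d = −ln(1 − 0.375000) = −ln(0.625000) = 0.4700.

0.4700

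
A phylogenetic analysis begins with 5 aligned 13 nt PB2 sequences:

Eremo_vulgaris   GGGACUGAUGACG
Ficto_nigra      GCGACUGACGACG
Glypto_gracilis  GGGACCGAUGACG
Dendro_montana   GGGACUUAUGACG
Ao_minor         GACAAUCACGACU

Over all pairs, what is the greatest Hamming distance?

Pairwise Hamming distances:
  Eremo_vulgaris vs Ficto_nigra: 2
  Eremo_vulgaris vs Glypto_gracilis: 1
  Eremo_vulgaris vs Dendro_montana: 1
  Eremo_vulgaris vs Ao_minor: 6
  Ficto_nigra vs Glypto_gracilis: 3
  Ficto_nigra vs Dendro_montana: 3
  Ficto_nigra vs Ao_minor: 5
  Glypto_gracilis vs Dendro_montana: 2
  Glypto_gracilis vs Ao_minor: 7
  Dendro_montana vs Ao_minor: 6
The largest is 7, between Glypto_gracilis and Ao_minor.

7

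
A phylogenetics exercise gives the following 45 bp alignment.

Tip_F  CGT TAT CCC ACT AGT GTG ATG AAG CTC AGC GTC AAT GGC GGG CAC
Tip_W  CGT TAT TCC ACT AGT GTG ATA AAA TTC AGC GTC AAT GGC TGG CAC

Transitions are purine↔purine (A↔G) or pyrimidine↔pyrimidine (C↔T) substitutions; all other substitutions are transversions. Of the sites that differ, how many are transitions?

Differing sites — 7:C/T (Ti); 21:G/A (Ti); 24:G/A (Ti); 25:C/T (Ti); 40:G/T (Tv).
Of the 5 differences, 4 transitions and 1 transversion, so the answer is 4.

4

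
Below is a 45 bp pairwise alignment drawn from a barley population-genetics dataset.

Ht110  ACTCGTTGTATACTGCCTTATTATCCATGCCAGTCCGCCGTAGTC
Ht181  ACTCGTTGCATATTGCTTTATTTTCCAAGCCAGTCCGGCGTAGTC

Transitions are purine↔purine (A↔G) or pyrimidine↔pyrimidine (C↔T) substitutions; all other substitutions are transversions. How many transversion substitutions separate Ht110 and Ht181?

3

Mismatches occur at site 9 (T→C, transition), site 13 (C→T, transition), site 17 (C→T, transition), site 23 (A→T, transversion), site 28 (T→A, transversion), site 38 (C→G, transversion).
Of the 6 differences, 3 transitions and 3 transversions, so the answer is 3.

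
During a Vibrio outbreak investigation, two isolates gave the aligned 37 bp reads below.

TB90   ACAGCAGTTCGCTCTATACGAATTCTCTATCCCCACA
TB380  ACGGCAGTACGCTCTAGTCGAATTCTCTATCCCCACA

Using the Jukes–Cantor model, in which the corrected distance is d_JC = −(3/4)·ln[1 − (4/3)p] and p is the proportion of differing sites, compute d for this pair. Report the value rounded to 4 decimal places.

The sequences differ at positions 3 (A/G), 9 (T/A), 17 (T/G), 18 (A/T).
p = 4/37 = 0.108108.
d = −0.75 · ln(1 − (4/3)·0.108108) = −0.75 · ln(0.855856) = −0.75 · (-0.155653) = 0.1167.

0.1167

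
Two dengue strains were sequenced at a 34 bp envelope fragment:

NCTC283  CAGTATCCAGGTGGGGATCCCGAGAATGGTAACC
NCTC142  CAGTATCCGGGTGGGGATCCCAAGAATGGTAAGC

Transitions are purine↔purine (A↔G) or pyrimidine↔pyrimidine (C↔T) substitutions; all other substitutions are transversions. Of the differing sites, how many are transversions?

1

Mismatches occur at site 9 (A↔G, transition), site 22 (G↔A, transition), site 33 (C↔G, transversion).
Of the 3 differences, 2 transitions and 1 transversion, so the answer is 1.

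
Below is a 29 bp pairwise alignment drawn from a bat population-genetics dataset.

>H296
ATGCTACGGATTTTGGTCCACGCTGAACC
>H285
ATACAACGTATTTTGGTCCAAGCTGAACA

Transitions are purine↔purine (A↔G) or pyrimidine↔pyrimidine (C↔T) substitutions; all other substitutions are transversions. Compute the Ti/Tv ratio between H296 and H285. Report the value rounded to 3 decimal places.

Mismatches occur at site 3 (G↔A, transition), site 5 (T↔A, transversion), site 9 (G↔T, transversion), site 21 (C↔A, transversion), site 29 (C↔A, transversion).
Of the 5 differences, 1 transition and 4 transversions, so Ti/Tv = 1/4 = 0.250.

0.250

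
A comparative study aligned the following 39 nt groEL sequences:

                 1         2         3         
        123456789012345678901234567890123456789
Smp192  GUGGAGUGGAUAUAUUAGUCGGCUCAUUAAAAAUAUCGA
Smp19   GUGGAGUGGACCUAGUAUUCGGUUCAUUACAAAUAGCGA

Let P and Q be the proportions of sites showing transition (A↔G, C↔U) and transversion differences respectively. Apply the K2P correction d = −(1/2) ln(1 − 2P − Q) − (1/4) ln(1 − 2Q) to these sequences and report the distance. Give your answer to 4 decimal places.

The sequences differ at positions 11 (U/C, transition), 12 (A/C, transversion), 15 (U/G, transversion), 18 (G/U, transversion), 23 (C/U, transition), 30 (A/C, transversion), 36 (U/G, transversion).
Of the 7 differences, 2 transitions and 5 transversions over 39 sites: P = 2/39 = 0.051282, Q = 5/39 = 0.128205.
d = −0.5·ln(0.769231) − 0.25·ln(0.743590) = −0.5·(-0.262364) − 0.25·(-0.296265) = 0.2052.

0.2052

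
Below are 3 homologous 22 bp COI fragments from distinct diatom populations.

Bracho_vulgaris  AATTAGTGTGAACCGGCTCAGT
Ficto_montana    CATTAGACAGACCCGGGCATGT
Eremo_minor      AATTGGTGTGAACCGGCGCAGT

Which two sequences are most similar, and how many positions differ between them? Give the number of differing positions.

2

Pairwise Hamming distances:
  Bracho_vulgaris vs Ficto_montana: 9
  Bracho_vulgaris vs Eremo_minor: 2
  Ficto_montana vs Eremo_minor: 10
The smallest is 2, between Bracho_vulgaris and Eremo_minor.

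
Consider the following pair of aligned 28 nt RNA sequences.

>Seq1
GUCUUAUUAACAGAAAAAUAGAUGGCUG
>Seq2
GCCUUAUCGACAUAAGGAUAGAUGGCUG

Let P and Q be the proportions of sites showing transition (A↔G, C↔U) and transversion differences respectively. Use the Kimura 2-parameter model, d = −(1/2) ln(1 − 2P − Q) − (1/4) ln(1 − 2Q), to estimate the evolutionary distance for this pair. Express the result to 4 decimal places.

Mismatches occur at site 2 (U↔C, transition), site 8 (U↔C, transition), site 9 (A↔G, transition), site 13 (G↔U, transversion), site 16 (A↔G, transition), site 17 (A↔G, transition).
Of the 6 differences, 5 transitions and 1 transversion over 28 sites: P = 5/28 = 0.178571, Q = 1/28 = 0.035714.
d = −0.5·ln(0.607144) − 0.25·ln(0.928572) = −0.5·(-0.498989) − 0.25·(-0.074107) = 0.2680.

0.2680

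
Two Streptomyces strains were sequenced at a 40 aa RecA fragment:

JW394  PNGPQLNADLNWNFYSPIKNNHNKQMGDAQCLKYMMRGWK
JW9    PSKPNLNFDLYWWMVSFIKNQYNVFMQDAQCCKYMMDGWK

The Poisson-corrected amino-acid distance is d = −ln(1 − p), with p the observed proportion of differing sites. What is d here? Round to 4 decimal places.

0.5108

Mismatches occur at site 2 (N/S), site 3 (G/K), site 5 (Q/N), site 8 (A/F), site 11 (N/Y), site 13 (N/W), site 14 (F/M), site 15 (Y/V), site 17 (P/F), site 21 (N/Q), site 22 (H/Y), site 24 (K/V), site 25 (Q/F), site 27 (G/Q), site 32 (L/C), site 37 (R/D).
p = 16/40 = 0.400000.
d = −ln(1 − 0.400000) = −ln(0.600000) = 0.5108.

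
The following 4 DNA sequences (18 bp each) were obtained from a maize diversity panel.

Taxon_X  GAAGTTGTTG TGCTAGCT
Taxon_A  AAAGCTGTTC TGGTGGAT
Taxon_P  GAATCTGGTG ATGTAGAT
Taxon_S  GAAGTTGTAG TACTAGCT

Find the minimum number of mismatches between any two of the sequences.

2

Pairwise Hamming distances:
  Taxon_X vs Taxon_A: 6
  Taxon_X vs Taxon_P: 7
  Taxon_X vs Taxon_S: 2
  Taxon_A vs Taxon_P: 7
  Taxon_A vs Taxon_S: 8
  Taxon_P vs Taxon_S: 8
The smallest is 2, between Taxon_X and Taxon_S.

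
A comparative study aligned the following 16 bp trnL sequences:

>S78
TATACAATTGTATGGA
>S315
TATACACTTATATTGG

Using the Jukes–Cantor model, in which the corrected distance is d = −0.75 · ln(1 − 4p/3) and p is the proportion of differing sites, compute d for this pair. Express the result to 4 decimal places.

Differing sites — 7:A/C; 10:G/A; 14:G/T; 16:A/G.
p = 4/16 = 0.250000.
d = −0.75 · ln(1 − (4/3)·0.250000) = −0.75 · ln(0.666667) = −0.75 · (-0.405465) = 0.3041.

0.3041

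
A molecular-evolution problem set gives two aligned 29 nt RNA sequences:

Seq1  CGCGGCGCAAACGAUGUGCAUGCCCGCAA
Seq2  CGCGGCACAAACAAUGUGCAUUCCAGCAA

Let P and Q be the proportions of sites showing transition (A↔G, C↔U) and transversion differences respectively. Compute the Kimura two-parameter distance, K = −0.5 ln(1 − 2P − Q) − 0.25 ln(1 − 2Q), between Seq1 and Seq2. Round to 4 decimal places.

0.1530

The sequences differ at positions 7 (G/A, transition), 13 (G/A, transition), 22 (G/U, transversion), 25 (C/A, transversion).
Of the 4 differences, 2 transitions and 2 transversions over 29 sites: P = 2/29 = 0.068966, Q = 2/29 = 0.068966.
d = −0.5·ln(0.793102) − 0.25·ln(0.862068) = −0.5·(-0.231803) − 0.25·(-0.148421) = 0.1530.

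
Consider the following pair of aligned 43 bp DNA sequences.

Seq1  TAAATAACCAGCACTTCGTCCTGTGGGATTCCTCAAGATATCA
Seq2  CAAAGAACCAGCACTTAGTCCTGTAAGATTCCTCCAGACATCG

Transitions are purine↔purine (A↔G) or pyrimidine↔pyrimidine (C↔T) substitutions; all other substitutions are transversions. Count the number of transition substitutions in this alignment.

Differing sites — 1:T/C (Ti); 5:T/G (Tv); 17:C/A (Tv); 25:G/A (Ti); 26:G/A (Ti); 35:A/C (Tv); 39:T/C (Ti); 43:A/G (Ti).
Of the 8 differences, 5 transitions and 3 transversions, so the answer is 5.

5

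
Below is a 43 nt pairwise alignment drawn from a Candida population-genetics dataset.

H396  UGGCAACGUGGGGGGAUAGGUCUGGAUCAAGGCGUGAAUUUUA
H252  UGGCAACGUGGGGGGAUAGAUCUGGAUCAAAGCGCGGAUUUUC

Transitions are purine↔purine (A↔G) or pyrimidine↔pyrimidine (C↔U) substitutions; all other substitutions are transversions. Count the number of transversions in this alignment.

1

The sequences differ at positions 20 (G/A, transition), 31 (G/A, transition), 35 (U/C, transition), 37 (A/G, transition), 43 (A/C, transversion).
Of the 5 differences, 4 transitions and 1 transversion, so the answer is 1.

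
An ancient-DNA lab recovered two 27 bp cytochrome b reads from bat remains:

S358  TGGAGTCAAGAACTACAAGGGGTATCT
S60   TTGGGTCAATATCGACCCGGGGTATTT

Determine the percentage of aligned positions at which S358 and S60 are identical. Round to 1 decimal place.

70.4%

The sequences differ at positions 2 (G/T), 4 (A/G), 10 (G/T), 12 (A/T), 14 (T/G), 17 (A/C), 18 (A/C), 26 (C/T).
19 of the 27 sites match, so the percent identity is 19/27 × 100 = 70.4%.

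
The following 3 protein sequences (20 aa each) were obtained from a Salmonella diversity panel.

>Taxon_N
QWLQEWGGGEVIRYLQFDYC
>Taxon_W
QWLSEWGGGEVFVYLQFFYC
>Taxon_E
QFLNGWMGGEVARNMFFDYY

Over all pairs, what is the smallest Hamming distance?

Pairwise Hamming distances:
  Taxon_N vs Taxon_W: 4
  Taxon_N vs Taxon_E: 9
  Taxon_W vs Taxon_E: 11
The smallest is 4, between Taxon_N and Taxon_W.

4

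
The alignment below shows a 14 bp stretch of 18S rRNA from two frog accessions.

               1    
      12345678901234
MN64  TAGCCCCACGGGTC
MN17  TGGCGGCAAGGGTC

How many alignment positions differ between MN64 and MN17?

4

Differing sites — 2:A/G; 5:C/G; 6:C/G; 9:C/A.
That gives 4 mismatches out of 14 aligned sites, so the Hamming distance is 4.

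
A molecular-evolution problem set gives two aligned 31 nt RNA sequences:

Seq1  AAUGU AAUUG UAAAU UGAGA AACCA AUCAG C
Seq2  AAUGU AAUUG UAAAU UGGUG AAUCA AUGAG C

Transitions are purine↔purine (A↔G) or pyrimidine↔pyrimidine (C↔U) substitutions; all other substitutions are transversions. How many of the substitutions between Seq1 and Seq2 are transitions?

3

The sequences differ at positions 18 (A/G, transition), 19 (G/U, transversion), 20 (A/G, transition), 23 (C/U, transition), 28 (C/G, transversion).
Of the 5 differences, 3 transitions and 2 transversions, so the answer is 3.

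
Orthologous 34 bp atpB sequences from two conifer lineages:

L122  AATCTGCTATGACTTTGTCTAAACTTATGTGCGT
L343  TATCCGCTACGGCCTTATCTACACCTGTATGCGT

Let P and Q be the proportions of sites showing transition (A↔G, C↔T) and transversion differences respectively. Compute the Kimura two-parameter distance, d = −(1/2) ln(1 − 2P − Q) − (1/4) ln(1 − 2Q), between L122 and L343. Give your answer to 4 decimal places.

0.4082

Mismatches occur at site 1 (A↔T, transversion), site 5 (T↔C, transition), site 10 (T↔C, transition), site 12 (A↔G, transition), site 14 (T↔C, transition), site 17 (G↔A, transition), site 22 (A↔C, transversion), site 25 (T↔C, transition), site 27 (A↔G, transition), site 29 (G↔A, transition).
Of the 10 differences, 8 transitions and 2 transversions over 34 sites: P = 8/34 = 0.235294, Q = 2/34 = 0.058824.
d = −0.5·ln(0.470588) − 0.25·ln(0.882352) = −0.5·(-0.753772) − 0.25·(-0.125164) = 0.4082.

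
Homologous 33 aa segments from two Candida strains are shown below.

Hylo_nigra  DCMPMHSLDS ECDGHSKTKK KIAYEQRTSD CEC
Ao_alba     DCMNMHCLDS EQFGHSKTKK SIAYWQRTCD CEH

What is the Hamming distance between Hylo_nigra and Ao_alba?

The sequences differ at positions 4 (P/N), 7 (S/C), 12 (C/Q), 13 (D/F), 21 (K/S), 25 (E/W), 29 (S/C), 33 (C/H).
That gives 8 mismatches out of 33 aligned sites, so the Hamming distance is 8.

8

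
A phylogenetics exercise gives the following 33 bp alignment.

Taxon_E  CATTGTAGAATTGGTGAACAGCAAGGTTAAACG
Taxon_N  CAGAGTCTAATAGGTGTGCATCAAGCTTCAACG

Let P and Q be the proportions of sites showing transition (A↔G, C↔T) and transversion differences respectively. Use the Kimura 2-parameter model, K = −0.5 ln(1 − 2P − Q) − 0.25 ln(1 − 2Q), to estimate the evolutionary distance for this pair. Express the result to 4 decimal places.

The sequences differ at positions 3 (T/G, transversion), 4 (T/A, transversion), 7 (A/C, transversion), 8 (G/T, transversion), 12 (T/A, transversion), 17 (A/T, transversion), 18 (A/G, transition), 21 (G/T, transversion), 26 (G/C, transversion), 29 (A/C, transversion).
Of the 10 differences, 1 transition and 9 transversions over 33 sites: P = 1/33 = 0.030303, Q = 9/33 = 0.272727.
d = −0.5·ln(0.666667) − 0.25·ln(0.454546) = −0.5·(-0.405465) − 0.25·(-0.788456) = 0.3998.

0.3998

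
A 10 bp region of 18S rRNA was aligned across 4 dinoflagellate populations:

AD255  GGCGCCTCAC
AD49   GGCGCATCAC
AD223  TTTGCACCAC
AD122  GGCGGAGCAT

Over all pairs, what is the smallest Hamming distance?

1

Pairwise Hamming distances:
  AD255 vs AD49: 1
  AD255 vs AD223: 5
  AD255 vs AD122: 4
  AD49 vs AD223: 4
  AD49 vs AD122: 3
  AD223 vs AD122: 6
The smallest is 1, between AD255 and AD49.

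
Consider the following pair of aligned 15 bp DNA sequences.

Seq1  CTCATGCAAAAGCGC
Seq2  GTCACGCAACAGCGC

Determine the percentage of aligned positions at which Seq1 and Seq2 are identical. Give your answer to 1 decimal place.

The sequences differ at positions 1 (C/G), 5 (T/C), 10 (A/C).
12 of the 15 sites match, so the percent identity is 12/15 × 100 = 80.0%.

80.0%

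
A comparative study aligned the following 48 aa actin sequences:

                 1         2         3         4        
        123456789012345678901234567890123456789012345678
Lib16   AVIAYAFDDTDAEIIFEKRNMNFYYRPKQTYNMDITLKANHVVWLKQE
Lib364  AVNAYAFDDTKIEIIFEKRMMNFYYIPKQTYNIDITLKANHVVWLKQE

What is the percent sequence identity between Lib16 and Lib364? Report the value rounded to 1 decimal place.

The sequences differ at positions 3 (I/N), 11 (D/K), 12 (A/I), 20 (N/M), 26 (R/I), 33 (M/I).
42 of the 48 sites match, so the percent identity is 42/48 × 100 = 87.5%.

87.5%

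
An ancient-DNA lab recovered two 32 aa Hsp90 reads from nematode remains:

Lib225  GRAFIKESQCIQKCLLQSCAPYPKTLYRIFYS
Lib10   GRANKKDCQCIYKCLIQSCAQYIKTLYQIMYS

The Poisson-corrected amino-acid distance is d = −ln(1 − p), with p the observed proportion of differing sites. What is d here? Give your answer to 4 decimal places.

The sequences differ at positions 4 (F/N), 5 (I/K), 7 (E/D), 8 (S/C), 12 (Q/Y), 16 (L/I), 21 (P/Q), 23 (P/I), 28 (R/Q), 30 (F/M).
p = 10/32 = 0.312500.
d = −ln(1 − 0.312500) = −ln(0.687500) = 0.3747.

0.3747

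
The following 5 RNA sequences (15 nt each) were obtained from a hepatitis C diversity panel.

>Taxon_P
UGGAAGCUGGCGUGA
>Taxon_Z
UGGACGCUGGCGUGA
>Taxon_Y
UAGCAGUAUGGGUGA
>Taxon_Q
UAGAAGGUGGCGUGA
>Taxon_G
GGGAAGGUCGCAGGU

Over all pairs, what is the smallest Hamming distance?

Pairwise Hamming distances:
  Taxon_P vs Taxon_Z: 1
  Taxon_P vs Taxon_Y: 6
  Taxon_P vs Taxon_Q: 2
  Taxon_P vs Taxon_G: 6
  Taxon_Z vs Taxon_Y: 7
  Taxon_Z vs Taxon_Q: 3
  Taxon_Z vs Taxon_G: 7
  Taxon_Y vs Taxon_Q: 5
  Taxon_Y vs Taxon_G: 10
  Taxon_Q vs Taxon_G: 6
The smallest is 1, between Taxon_P and Taxon_Z.

1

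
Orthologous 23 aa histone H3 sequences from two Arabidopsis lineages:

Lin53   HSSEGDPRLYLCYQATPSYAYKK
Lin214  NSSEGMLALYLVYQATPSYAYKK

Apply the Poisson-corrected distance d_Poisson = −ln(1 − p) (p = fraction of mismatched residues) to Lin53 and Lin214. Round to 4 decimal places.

The sequences differ at positions 1 (H/N), 6 (D/M), 7 (P/L), 8 (R/A), 12 (C/V).
p = 5/23 = 0.217391.
d = −ln(1 − 0.217391) = −ln(0.782609) = 0.2451.

0.2451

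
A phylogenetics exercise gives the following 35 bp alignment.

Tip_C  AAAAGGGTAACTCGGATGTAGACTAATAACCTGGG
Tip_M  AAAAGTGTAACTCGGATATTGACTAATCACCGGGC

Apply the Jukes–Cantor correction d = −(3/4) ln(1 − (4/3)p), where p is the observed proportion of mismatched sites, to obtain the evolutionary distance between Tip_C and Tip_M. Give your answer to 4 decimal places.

0.1946

Mismatches occur at site 6 (G/T), site 18 (G/A), site 20 (A/T), site 28 (A/C), site 32 (T/G), site 35 (G/C).
p = 6/35 = 0.171429.
d = −0.75 · ln(1 − (4/3)·0.171429) = −0.75 · ln(0.771428) = −0.75 · (-0.259512) = 0.1946.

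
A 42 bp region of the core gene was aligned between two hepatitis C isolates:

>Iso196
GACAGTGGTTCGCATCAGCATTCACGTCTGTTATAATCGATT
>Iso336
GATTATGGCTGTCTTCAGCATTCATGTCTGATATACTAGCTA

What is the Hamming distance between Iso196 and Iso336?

Mismatches occur at site 3 (C→T), site 4 (A→T), site 5 (G→A), site 9 (T→C), site 11 (C→G), site 12 (G→T), site 14 (A→T), site 25 (C→T), site 31 (T→A), site 36 (A→C), site 38 (C→A), site 40 (A→C), site 42 (T→A).
That gives 13 mismatches out of 42 aligned sites, so the Hamming distance is 13.

13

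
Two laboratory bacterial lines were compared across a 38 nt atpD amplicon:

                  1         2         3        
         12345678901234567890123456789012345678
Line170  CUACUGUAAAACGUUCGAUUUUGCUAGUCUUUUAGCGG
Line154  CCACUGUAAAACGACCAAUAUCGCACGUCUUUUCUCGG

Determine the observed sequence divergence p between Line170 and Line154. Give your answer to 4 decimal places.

0.2632

The sequences differ at positions 2 (U/C), 14 (U/A), 15 (U/C), 17 (G/A), 20 (U/A), 22 (U/C), 25 (U/A), 26 (A/C), 34 (A/C), 35 (G/U).
There are 10 differences over 38 sites, so p = 10/38 = 0.2632.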